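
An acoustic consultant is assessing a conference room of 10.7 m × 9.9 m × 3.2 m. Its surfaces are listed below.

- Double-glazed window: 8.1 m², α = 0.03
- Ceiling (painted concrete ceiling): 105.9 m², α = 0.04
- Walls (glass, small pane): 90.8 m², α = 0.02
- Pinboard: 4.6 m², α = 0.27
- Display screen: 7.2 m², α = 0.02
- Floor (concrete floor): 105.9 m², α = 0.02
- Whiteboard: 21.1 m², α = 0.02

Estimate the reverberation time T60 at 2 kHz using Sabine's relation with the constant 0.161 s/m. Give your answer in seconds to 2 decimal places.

5.34 s

Summing Sᵢαᵢ: 0.243 + 4.236 + 1.816 + 1.242 + 0.144 + 2.118 + 0.422 → A = 10.221 sabins.
Volume V = 10.7 × 9.9 × 3.2 = 338.976 m³.
RT60 = 0.161 · V / A = 0.161 × 338.976 / 10.221 = 5.34 s.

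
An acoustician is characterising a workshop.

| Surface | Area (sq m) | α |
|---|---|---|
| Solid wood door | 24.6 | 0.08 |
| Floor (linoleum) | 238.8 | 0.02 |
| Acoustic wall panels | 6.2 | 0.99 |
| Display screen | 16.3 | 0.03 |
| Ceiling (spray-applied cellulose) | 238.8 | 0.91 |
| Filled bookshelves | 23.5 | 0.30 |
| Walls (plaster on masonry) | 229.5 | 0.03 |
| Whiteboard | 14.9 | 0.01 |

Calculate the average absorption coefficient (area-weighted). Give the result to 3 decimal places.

0.309

Total surface area S = 792.6 sq m.
Weighted sum Σ Sα = 244.763.
ᾱ = 244.763 / 792.6 = 0.309.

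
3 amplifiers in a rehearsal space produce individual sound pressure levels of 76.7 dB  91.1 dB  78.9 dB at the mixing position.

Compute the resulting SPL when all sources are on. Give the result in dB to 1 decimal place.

91.5 dB

Sum in the linear (power) domain: Σ 10^(Lᵢ/10) = 10^(76.7/10) + 10^(91.1/10) + 10^(78.9/10) = 1.413e+09.
Combined level = 10 log₁₀(1.413e+09) = 91.5 dB.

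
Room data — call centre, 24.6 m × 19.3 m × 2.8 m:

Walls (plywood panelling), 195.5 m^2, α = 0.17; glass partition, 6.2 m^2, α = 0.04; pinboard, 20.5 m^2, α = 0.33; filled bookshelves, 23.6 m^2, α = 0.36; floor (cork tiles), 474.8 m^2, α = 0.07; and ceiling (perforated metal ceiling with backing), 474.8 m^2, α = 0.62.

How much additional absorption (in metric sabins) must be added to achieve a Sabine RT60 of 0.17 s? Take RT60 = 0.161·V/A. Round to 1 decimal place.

882.6 sabins

Equivalent absorption area: A₁ = 195.5×0.17 + 6.2×0.04 + 20.5×0.33 + 23.6×0.36 + 474.8×0.07 + 474.8×0.62 = 376.356 m^2.
V = 1329.384 m³. Required absorption A₂ = 0.161 × 1329.384 / 0.17 = 1259.005 sabins.
Additional absorption ΔA = 1259.005 − 376.356 = 882.6 sabins.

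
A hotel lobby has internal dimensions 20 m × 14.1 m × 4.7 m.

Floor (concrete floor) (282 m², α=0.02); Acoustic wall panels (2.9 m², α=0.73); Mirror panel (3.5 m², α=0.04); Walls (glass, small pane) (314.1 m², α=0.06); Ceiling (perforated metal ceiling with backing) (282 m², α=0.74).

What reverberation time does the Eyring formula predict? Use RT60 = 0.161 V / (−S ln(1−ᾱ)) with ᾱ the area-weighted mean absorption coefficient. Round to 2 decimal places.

Total surface area S = 282 + 2.9 + 3.5 + 314.1 + 282 = 884.5 m².
Σ(Sᵢαᵢ) = 282×0.02 + 2.9×0.73 + 3.5×0.04 + 314.1×0.06 + 282×0.74 = 235.423.
Mean coefficient ᾱ = A/S = 0.2662.
−S·ln(1−ᾱ) = −884.5 × ln(1 − 0.2662) = 273.769.
V = 20 × 14.1 × 4.7 = 1325.4 m³.
RT60 = 0.161 × 1325.4 / 273.769 = 0.78 s.

0.78 s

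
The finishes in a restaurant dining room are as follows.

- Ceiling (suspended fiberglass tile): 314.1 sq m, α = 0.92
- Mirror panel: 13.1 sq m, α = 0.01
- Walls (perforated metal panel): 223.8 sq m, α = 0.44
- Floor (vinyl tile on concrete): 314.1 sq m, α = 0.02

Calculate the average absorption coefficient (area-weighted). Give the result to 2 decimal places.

S = Σ Sᵢ = 314.1 + 13.1 + 223.8 + 314.1 = 865.1 sq m.
Weighted sum Σ Sα = 393.857.
ᾱ = 393.857 / 865.1 = 0.46.

0.46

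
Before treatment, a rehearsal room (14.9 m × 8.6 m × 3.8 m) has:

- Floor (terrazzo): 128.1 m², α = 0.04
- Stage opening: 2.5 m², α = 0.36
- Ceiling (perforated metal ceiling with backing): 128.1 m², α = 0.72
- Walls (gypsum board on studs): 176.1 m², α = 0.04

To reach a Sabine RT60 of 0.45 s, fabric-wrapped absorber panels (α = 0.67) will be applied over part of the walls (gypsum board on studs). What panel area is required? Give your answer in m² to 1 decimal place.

Equivalent absorption area: A₁ = 128.1*0.04 + 2.5*0.36 + 128.1*0.72 + 176.1*0.04 = 105.300 m².
Required A₂ = 0.161·486.932/0.45 = 174.213 sabins.
Absorption to add: 174.213 − 105.300 = 68.913 sabins.
Each m² of panel replacing the walls (gypsum board on studs) adds (0.67 − 0.04) = 0.63 sabins.
Area = ΔA/Δα = 68.913/0.63 = 109.4 m².

109.4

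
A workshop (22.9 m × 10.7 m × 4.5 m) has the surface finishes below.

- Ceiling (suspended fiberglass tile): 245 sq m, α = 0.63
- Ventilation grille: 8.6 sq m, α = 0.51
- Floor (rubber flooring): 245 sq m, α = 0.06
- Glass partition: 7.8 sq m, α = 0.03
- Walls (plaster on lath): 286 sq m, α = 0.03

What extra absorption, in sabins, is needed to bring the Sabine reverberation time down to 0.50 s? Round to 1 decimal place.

Equivalent absorption area: A₁ = 245×0.63 + 8.6×0.51 + 245×0.06 + 7.8×0.03 + 286×0.03 = 182.250 sq m.
V = 1102.635 m³. Required absorption A₂ = 0.161 × 1102.635 / 0.50 = 355.048 sabins.
Shortfall: 355.048 − 182.250 = 172.8 sabins.

172.8 sabins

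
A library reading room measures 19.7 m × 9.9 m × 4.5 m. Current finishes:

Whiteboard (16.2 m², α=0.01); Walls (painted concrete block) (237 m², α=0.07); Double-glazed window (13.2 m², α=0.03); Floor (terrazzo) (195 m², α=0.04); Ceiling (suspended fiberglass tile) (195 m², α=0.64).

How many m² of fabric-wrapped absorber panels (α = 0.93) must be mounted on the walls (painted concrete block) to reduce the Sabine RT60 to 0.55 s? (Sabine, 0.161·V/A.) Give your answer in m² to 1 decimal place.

124.6

A₁ = Σ Sᵢαᵢ = 16.2*0.01 + 237*0.07 + 13.2*0.03 + 195*0.04 + 195*0.64 = 149.748 sabins.
V = 877.635 m³. Target absorption A₂ = 0.161 × 877.635 / 0.55 = 256.908 sabins.
Absorption to add: 256.908 − 149.748 = 107.160 sabins.
Each m² of panel replacing the walls (painted concrete block) adds (0.93 − 0.07) = 0.86 sabins.
Panel area = 107.160 / 0.86 = 124.6 m².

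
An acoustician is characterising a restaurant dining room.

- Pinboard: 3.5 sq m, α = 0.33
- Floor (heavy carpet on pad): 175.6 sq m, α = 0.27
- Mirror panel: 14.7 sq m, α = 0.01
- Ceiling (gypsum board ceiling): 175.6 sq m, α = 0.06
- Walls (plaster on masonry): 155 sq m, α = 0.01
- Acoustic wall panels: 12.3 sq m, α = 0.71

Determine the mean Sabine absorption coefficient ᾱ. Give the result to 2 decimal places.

Total surface area S = 536.7 sq m.
Σ(Sᵢαᵢ) = 3.5*0.33 + 175.6*0.27 + 14.7*0.01 + 175.6*0.06 + 155*0.01 + 12.3*0.71 = 69.533.
ᾱ = 69.533 / 536.7 = 0.13.

0.13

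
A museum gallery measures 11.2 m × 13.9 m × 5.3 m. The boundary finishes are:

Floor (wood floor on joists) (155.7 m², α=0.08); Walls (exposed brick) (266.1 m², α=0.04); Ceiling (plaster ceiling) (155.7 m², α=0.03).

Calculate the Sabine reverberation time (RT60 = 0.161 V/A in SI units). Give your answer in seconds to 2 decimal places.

4.78 seconds

A = Σ Sᵢαᵢ = 155.7*0.08 + 266.1*0.04 + 155.7*0.03 = 27.771 sabins.
Volume V = 11.2 × 13.9 × 5.3 = 825.104 m³.
RT60 = 0.161 · V / A = 0.161 × 825.104 / 27.771 = 4.78 s.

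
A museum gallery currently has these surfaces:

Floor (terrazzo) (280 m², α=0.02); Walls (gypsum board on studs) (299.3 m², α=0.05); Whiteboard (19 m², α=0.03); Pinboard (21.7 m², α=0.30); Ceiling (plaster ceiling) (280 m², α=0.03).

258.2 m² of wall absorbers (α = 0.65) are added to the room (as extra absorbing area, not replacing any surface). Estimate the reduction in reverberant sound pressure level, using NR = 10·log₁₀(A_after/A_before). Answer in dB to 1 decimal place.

Summing Sᵢαᵢ: 5.600 + 14.965 + 0.570 + 6.510 + 8.400 → A_before = 36.045 sabins.
Added absorption = 258.2 × 0.65 = 167.830 sabins.
New total A_after = 203.875 sabins.
NR = 10·log₁₀(203.875/36.045) = 7.5 dB.

7.5 dB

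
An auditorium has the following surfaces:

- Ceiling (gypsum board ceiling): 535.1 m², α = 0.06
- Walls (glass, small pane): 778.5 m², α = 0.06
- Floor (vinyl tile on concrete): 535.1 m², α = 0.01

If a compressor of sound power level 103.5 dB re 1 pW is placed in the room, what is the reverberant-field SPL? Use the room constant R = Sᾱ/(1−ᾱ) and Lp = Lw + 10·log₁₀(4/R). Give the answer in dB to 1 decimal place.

90.1 dB

A = 84.167 sabins; S = 1848.7 m².
ᾱ = 0.0455, so room constant R = A/(1−ᾱ) = 88.179 m².
Lp = Lw + 10 log₁₀(4/R) = 103.5 -13.43 = 90.1 dB.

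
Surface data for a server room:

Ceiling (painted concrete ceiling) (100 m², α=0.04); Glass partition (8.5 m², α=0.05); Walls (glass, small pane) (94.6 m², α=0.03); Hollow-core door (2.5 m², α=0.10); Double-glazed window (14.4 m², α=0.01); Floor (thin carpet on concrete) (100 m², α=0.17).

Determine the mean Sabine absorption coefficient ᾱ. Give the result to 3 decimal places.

0.077

S = Σ Sᵢ = 100 + 8.5 + 94.6 + 2.5 + 14.4 + 100 = 320.0 m².
Σ(Sᵢαᵢ) = 100·0.04 + 8.5·0.05 + 94.6·0.03 + 2.5·0.10 + 14.4·0.01 + 100·0.17 = 24.657.
ᾱ = A/S = 0.077.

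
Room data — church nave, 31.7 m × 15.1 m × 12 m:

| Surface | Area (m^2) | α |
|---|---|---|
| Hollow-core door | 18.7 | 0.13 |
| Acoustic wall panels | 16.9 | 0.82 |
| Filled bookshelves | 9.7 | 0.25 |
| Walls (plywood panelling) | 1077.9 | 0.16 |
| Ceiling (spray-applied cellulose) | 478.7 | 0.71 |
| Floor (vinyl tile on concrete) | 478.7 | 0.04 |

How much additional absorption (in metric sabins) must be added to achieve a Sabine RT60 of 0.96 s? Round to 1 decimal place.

Summing Sᵢαᵢ: 2.431 + 13.858 + 2.425 + 172.464 + 339.877 + 19.148 → A₁ = 550.203 sabins.
For T = 0.96 s, need A₂ = 0.161·V/T = 0.161·5744.04/0.96 = 963.323 sabins.
Shortfall: 963.323 − 550.203 = 413.1 sabins.

413.1 sabins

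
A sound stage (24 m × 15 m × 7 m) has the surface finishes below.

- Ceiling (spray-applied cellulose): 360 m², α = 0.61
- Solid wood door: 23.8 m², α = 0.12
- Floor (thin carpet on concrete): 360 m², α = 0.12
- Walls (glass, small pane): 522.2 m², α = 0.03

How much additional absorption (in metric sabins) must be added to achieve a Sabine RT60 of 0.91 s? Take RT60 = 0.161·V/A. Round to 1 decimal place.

164.5 sabins

Equivalent absorption area: A₁ = 360×0.61 + 23.8×0.12 + 360×0.12 + 522.2×0.03 = 281.322 m².
For T = 0.91 s, need A₂ = 0.161·V/T = 0.161·2520/0.91 = 445.846 sabins.
Shortfall: 445.846 − 281.322 = 164.5 sabins.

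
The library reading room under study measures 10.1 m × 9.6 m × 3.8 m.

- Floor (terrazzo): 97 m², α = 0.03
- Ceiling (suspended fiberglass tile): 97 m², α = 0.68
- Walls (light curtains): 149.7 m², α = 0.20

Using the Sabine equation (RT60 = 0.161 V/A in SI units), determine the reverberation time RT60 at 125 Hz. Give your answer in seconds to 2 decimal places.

0.60 seconds

Total absorption A = 97*0.03 + 97*0.68 + 149.7*0.20
  = 2.910 + 65.960 + 29.940 = 98.810 m² sabins.
Volume V = 10.1 × 9.6 × 3.8 = 368.448 m³.
RT60 = 0.161 · V / A = 0.161 × 368.448 / 98.810 = 0.60 s.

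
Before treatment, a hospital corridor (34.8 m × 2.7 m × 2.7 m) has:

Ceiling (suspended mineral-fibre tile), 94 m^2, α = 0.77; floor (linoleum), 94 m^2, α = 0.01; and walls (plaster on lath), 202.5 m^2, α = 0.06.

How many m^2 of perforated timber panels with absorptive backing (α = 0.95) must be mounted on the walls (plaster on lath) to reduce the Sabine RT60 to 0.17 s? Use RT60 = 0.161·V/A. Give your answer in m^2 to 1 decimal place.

173.9

A₁ = Σ Sᵢαᵢ = 94·0.77 + 94·0.01 + 202.5·0.06 = 85.470 sabins.
V = 253.692 m³. Target absorption A₂ = 0.161 × 253.692 / 0.17 = 240.261 sabins.
Absorption to add: 240.261 − 85.470 = 154.791 sabins.
Net gain per m^2: Δα = 0.95 − 0.06 = 0.89.
Area = ΔA/Δα = 154.791/0.89 = 173.9 m^2.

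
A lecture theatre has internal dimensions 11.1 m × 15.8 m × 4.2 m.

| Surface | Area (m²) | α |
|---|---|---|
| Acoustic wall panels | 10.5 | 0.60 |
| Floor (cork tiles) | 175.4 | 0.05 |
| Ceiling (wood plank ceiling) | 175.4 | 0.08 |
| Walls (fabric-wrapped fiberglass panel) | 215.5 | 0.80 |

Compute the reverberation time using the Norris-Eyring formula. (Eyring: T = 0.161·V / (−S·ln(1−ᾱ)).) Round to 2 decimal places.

0.48 seconds

S = Σ Sᵢ = 576.8 m².
Absorption A = 10.5×0.60 + 175.4×0.05 + 175.4×0.08 + 215.5×0.80 = 201.502 sabins.
Mean coefficient ᾱ = A/S = 0.3493.
−S·ln(1−ᾱ) = −576.8 × ln(1 − 0.3493) = 247.855.
V = 11.1 × 15.8 × 4.2 = 736.596 m³.
RT60 = 0.161 × 736.596 / 247.855 = 0.48 s.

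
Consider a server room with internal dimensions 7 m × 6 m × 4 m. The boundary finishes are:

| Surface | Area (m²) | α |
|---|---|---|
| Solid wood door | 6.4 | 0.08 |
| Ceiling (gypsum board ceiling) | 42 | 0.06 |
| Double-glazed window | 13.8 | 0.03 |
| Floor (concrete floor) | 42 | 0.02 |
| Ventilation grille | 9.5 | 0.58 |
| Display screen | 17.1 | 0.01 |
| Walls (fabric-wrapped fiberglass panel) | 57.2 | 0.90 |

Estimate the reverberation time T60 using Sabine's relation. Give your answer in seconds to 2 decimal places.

0.44 seconds

Total absorption A = 6.4·0.08 + 42·0.06 + 13.8·0.03 + 42·0.02 + 9.5·0.58 + 17.1·0.01 + 57.2·0.90
  = 0.512 + 2.520 + 0.414 + 0.840 + 5.510 + 0.171 + 51.480 = 61.447 m² sabins.
V = 7·6·4 = 168 m³.
Sabine: RT60 = 0.161 × 168 / 61.447 = 0.44 s.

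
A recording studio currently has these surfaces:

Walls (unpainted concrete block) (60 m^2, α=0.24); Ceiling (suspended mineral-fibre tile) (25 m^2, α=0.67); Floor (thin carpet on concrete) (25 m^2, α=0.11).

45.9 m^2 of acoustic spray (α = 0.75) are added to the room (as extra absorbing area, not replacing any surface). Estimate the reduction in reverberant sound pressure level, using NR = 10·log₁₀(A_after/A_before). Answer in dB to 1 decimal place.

A_before = Σ Sᵢαᵢ = 60×0.24 + 25×0.67 + 25×0.11 = 33.900 sabins.
Treatment contributes 45.9·0.75 = 34.425 sabins.
A_after = 33.900 + 34.425 = 68.325 sabins.
Reduction = 10 log₁₀(A_after/A_before) = 10 log₁₀(2.0155) = 3.0 dB.

3.0 dB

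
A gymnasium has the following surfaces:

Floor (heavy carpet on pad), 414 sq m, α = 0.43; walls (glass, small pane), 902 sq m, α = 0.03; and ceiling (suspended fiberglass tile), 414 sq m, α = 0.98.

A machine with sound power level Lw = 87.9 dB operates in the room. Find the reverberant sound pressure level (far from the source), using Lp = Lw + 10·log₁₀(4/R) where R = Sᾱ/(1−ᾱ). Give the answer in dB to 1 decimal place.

A = 610.800 sabins; S = 1730.0 sq m.
ᾱ = 0.3531, so room constant R = A/(1−ᾱ) = 944.195 sq m.
Lp = Lw + 10 log₁₀(4/R) = 87.9 -23.73 = 64.2 dB.

64.2 dB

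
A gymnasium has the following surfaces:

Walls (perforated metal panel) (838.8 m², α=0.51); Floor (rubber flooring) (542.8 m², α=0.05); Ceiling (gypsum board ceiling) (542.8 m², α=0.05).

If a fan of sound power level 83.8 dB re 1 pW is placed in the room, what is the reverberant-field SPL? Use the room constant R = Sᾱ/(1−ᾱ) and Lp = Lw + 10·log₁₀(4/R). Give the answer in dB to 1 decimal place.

Σ(Sᵢαᵢ) = 838.8·0.51 + 542.8·0.05 + 542.8·0.05 = 482.068; total area S = 1924.4 m².
ᾱ = 482.068/1924.4 = 0.2505; R = Sᾱ/(1−ᾱ) = 482.068/(1−0.2505) = 643.186 m².
Lp = 83.8 + 10·log₁₀(4/643.186) = 83.8 + (-22.06) = 61.7 dB.

61.7 dB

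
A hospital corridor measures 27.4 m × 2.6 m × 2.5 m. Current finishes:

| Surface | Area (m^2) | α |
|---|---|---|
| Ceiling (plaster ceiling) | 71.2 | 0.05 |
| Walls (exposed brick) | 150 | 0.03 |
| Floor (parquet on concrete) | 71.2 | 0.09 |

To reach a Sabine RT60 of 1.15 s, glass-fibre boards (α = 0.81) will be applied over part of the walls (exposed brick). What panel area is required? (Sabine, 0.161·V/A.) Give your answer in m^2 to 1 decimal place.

Summing Sᵢαᵢ: 3.560 + 4.500 + 6.408 → A₁ = 14.468 sabins.
V = 178.1 m³. Target absorption A₂ = 0.161 × 178.1 / 1.15 = 24.934 sabins.
Absorption to add: 24.934 − 14.468 = 10.466 sabins.
Net gain per m^2: Δα = 0.81 − 0.03 = 0.78.
Panel area = 10.466 / 0.78 = 13.4 m^2.

13.4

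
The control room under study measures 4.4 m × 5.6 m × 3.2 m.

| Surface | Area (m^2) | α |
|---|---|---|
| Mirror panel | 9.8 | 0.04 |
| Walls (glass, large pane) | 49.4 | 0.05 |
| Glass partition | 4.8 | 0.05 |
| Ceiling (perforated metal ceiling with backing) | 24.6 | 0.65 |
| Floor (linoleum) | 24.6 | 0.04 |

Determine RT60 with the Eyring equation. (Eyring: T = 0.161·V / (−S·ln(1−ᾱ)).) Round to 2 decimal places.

Total surface area S = 9.8 + 49.4 + 4.8 + 24.6 + 24.6 = 113.2 m^2.
Absorption A = 9.8·0.04 + 49.4·0.05 + 4.8·0.05 + 24.6·0.65 + 24.6·0.04 = 20.076 sabins.
Mean coefficient ᾱ = A/S = 0.1773.
−S·ln(1−ᾱ) = −113.2 × ln(1 − 0.1773) = 22.093.
V = 4.4 × 5.6 × 3.2 = 78.848 m³.
T = 0.161·V/[−S·ln(1−ᾱ)] = 0.161·78.848/22.093 = 0.57 s.

0.57 sec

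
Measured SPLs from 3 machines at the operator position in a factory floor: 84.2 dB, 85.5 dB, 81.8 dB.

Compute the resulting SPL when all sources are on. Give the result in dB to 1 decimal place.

Sum in the linear (power) domain: Σ 10^(Lᵢ/10) = 10^(84.2/10) + 10^(85.5/10) + 10^(81.8/10) = 7.692e+08.
Combined level = 10 log₁₀(7.692e+08) = 88.9 dB.

88.9 dB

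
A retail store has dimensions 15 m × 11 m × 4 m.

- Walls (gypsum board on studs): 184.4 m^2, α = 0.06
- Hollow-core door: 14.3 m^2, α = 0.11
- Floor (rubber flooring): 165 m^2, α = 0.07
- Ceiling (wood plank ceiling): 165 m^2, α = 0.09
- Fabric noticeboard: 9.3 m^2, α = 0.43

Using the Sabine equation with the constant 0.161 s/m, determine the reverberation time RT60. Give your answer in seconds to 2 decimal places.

Equivalent absorption area: A = 184.4*0.06 + 14.3*0.11 + 165*0.07 + 165*0.09 + 9.3*0.43 = 43.036 m^2.
V = 15·11·4 = 660 m³.
Sabine: RT60 = 0.161 × 660 / 43.036 = 2.47 s.

2.47 seconds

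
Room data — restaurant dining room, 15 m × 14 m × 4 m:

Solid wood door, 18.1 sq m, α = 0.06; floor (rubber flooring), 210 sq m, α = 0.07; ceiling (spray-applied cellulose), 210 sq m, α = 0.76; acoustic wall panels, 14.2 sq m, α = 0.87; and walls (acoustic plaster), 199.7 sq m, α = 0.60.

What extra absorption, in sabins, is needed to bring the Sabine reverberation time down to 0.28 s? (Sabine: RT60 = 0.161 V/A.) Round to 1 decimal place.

Summing Sᵢαᵢ: 1.086 + 14.700 + 159.600 + 12.354 + 119.820 → A₁ = 307.560 sabins.
For T = 0.28 s, need A₂ = 0.161·V/T = 0.161·840/0.28 = 483.000 sabins.
Additional absorption ΔA = 483.000 − 307.560 = 175.4 sabins.

175.4 sabins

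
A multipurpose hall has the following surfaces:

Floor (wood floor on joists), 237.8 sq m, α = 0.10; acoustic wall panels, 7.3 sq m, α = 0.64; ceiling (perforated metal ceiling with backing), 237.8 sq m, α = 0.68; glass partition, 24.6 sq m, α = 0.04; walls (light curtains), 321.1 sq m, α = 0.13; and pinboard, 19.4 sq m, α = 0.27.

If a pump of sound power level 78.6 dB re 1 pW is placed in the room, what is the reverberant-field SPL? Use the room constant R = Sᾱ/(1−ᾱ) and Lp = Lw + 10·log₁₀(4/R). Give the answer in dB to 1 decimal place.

59.4 dB

Σ(Sᵢαᵢ) = 237.8·0.10 + 7.3·0.64 + 237.8·0.68 + 24.6·0.04 + 321.1·0.13 + 19.4·0.27 = 238.121; total area S = 848.0 sq m.
ᾱ = 238.121/848.0 = 0.2808; R = Sᾱ/(1−ᾱ) = 238.121/(1−0.2808) = 331.091 sq m.
Lp = Lw + 10 log₁₀(4/R) = 78.6 -19.18 = 59.4 dB.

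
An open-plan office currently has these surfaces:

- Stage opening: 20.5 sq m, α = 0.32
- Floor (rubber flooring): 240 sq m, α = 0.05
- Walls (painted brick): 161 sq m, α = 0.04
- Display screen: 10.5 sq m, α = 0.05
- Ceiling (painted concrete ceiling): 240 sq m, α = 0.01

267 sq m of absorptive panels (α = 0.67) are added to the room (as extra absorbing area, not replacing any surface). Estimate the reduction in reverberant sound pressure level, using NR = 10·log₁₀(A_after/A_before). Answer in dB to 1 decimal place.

Summing Sᵢαᵢ: 6.560 + 12.000 + 6.440 + 0.525 + 2.400 → A_before = 27.925 sabins.
Treatment contributes 267·0.67 = 178.890 sabins.
New total A_after = 206.815 sabins.
Reduction = 10 log₁₀(A_after/A_before) = 10 log₁₀(7.4061) = 8.7 dB.

8.7 dB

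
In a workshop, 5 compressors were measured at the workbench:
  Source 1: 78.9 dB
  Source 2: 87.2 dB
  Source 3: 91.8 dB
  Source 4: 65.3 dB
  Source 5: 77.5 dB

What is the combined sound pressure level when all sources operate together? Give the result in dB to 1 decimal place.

Sum in the linear (power) domain: Σ 10^(Lᵢ/10) = 10^(78.9/10) + 10^(87.2/10) + 10^(91.8/10) + 10^(65.3/10) + 10^(77.5/10) = 2.176e+09.
Combined level = 10 log₁₀(2.176e+09) = 93.4 dB.

93.4 dB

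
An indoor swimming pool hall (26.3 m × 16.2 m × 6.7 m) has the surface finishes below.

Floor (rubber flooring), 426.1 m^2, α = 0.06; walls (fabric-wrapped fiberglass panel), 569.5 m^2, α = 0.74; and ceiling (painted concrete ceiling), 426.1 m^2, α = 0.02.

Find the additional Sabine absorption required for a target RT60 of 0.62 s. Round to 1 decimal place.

Equivalent absorption area: A₁ = 426.1×0.06 + 569.5×0.74 + 426.1×0.02 = 455.518 m^2.
Target A₂ = 0.161·2854.602/0.62 = 741.276 sabins (V = 2854.602 m³).
Shortfall: 741.276 − 455.518 = 285.8 sabins.

285.8 sabins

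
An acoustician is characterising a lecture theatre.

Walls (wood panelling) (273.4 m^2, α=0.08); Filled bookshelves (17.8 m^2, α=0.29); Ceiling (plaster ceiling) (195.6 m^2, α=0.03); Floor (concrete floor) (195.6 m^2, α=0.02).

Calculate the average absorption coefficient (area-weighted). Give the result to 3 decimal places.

Total surface area S = 682.4 m^2.
Weighted sum Σ Sα = 36.814.
ᾱ = A/S = 0.054.

0.054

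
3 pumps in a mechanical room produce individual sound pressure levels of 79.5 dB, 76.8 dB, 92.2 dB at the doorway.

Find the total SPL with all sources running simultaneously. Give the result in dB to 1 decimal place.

Converting to relative power and adding: 10^(79.5/10) + 10^(76.8/10) + 10^(92.2/10) = 1.797e+09.
L_total = 10·log₁₀(1.797e+09) = 92.5 dB.

92.5 dB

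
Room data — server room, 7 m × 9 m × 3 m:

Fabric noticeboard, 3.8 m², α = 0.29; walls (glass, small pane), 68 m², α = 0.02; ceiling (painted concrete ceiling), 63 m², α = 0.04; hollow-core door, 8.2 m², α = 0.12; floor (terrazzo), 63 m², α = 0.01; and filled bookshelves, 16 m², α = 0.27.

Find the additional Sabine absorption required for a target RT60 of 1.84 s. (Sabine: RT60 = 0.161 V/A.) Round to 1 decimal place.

Equivalent absorption area: A₁ = 3.8·0.29 + 68·0.02 + 63·0.04 + 8.2·0.12 + 63·0.01 + 16·0.27 = 10.916 m².
For T = 1.84 s, need A₂ = 0.161·V/T = 0.161·189/1.84 = 16.538 sabins.
ΔA = A₂ − A₁ = 16.538 − 10.916 = 5.6 sabins.

5.6 sabins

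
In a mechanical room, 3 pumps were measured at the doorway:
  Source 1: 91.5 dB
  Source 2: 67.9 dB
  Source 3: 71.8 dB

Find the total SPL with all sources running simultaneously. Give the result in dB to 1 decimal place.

91.6 dB

Σ 10^(Lᵢ/10) = 1.434e+09.
L_total = 10·log₁₀(1.434e+09) = 91.6 dB.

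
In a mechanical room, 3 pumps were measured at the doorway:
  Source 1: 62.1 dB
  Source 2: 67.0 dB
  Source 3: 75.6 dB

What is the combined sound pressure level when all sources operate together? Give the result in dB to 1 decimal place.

Σ 10^(Lᵢ/10) = 4.294e+07.
Combined level = 10 log₁₀(4.294e+07) = 76.3 dB.

76.3 dB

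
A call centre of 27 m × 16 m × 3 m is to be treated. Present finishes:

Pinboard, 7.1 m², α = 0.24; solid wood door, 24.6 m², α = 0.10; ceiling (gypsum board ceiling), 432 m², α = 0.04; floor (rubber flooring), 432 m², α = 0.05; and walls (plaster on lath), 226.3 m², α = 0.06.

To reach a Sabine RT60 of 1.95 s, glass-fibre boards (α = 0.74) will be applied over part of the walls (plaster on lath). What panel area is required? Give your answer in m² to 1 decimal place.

74.1

A₁ = Σ Sᵢαᵢ = 7.1·0.24 + 24.6·0.10 + 432·0.04 + 432·0.05 + 226.3·0.06 = 56.622 sabins.
V = 1296 m³. Target absorption A₂ = 0.161 × 1296 / 1.95 = 107.003 sabins.
ΔA needed = 107.003 − 56.622 = 50.381 sabins.
Net gain per m²: Δα = 0.74 − 0.06 = 0.68.
Area = ΔA/Δα = 50.381/0.68 = 74.1 m².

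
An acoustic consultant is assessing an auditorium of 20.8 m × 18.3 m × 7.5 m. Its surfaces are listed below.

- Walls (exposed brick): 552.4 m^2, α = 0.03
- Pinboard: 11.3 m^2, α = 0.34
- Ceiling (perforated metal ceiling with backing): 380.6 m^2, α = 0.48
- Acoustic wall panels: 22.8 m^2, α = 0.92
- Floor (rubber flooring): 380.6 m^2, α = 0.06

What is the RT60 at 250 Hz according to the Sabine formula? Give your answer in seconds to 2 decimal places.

Equivalent absorption area: A = 552.4*0.03 + 11.3*0.34 + 380.6*0.48 + 22.8*0.92 + 380.6*0.06 = 246.914 m^2.
V = 20.8·18.3·7.5 = 2854.8 m³.
Sabine: RT60 = 0.161 × 2854.8 / 246.914 = 1.86 s.

1.86 sec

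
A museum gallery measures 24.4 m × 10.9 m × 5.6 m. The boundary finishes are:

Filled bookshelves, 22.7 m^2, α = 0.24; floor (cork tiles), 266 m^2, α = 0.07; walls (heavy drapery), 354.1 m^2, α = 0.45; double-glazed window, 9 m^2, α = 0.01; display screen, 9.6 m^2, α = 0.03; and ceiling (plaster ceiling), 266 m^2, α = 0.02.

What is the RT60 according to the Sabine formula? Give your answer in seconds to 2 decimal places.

1.27 s

A = Σ Sᵢαᵢ = 22.7*0.24 + 266*0.07 + 354.1*0.45 + 9*0.01 + 9.6*0.03 + 266*0.02 = 189.111 sabins.
Room volume: 1489.376 m³.
T = 0.161 V/A = 0.161·1489.376/189.111 = 1.27 s.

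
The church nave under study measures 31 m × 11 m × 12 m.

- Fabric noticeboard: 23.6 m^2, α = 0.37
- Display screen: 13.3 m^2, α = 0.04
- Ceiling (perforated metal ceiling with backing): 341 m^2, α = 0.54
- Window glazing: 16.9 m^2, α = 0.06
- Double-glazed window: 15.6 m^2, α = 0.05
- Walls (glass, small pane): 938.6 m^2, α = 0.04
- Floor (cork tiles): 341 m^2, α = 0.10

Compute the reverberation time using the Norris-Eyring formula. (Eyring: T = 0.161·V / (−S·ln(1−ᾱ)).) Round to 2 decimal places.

S = Σ Sᵢ = 1690.0 m^2.
Σ(Sᵢαᵢ) = 23.6·0.37 + 13.3·0.04 + 341·0.54 + 16.9·0.06 + 15.6·0.05 + 938.6·0.04 + 341·0.10 = 266.842.
Mean coefficient ᾱ = A/S = 0.1579.
Eyring denominator: −S ln(1−ᾱ) = 290.437.
V = 31 × 11 × 12 = 4092 m³.
T = 0.161·V/[−S·ln(1−ᾱ)] = 0.161·4092/290.437 = 2.27 s.

2.27 s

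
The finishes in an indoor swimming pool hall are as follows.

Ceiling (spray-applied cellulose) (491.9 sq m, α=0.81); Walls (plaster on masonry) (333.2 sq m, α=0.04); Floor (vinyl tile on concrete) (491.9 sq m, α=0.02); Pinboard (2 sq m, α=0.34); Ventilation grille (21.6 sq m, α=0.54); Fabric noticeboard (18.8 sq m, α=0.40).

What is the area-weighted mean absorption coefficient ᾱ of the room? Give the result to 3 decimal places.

0.325

S = Σ Sᵢ = 491.9 + 333.2 + 491.9 + 2 + 21.6 + 18.8 = 1359.4 sq m.
A = 491.9×0.81 + 333.2×0.04 + 491.9×0.02 + 2×0.34 + 21.6×0.54 + 18.8×0.40 = 441.469 sabins.
ᾱ = A/S = 0.325.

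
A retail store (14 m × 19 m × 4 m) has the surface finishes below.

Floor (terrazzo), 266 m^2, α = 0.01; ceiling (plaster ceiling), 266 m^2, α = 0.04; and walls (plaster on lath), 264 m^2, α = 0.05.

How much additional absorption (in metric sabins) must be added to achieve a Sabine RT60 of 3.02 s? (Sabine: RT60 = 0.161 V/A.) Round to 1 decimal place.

Summing Sᵢαᵢ: 2.660 + 10.640 + 13.200 → A₁ = 26.500 sabins.
For T = 3.02 s, need A₂ = 0.161·V/T = 0.161·1064/3.02 = 56.723 sabins.
Shortfall: 56.723 − 26.500 = 30.2 sabins.

30.2 sabins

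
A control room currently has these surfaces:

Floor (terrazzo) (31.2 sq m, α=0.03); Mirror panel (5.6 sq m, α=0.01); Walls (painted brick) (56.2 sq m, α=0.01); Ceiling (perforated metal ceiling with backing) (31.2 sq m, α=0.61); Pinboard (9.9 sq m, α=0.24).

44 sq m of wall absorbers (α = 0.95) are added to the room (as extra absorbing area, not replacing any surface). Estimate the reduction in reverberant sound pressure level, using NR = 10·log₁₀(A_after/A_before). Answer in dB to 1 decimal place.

A_before = Σ Sᵢαᵢ = 31.2*0.03 + 5.6*0.01 + 56.2*0.01 + 31.2*0.61 + 9.9*0.24 = 22.962 sabins.
Added absorption = 44 × 0.95 = 41.800 sabins.
New total A_after = 64.762 sabins.
Reduction = 10 log₁₀(A_after/A_before) = 10 log₁₀(2.8204) = 4.5 dB.

4.5 dB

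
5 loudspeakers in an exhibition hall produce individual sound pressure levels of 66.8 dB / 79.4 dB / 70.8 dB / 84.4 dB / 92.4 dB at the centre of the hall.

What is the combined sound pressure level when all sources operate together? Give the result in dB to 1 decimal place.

93.3 dB

Sum in the linear (power) domain: Σ 10^(Lᵢ/10) = 10^(66.8/10) + 10^(79.4/10) + 10^(70.8/10) + 10^(84.4/10) + 10^(92.4/10) = 2.117e+09.
Combined level = 10 log₁₀(2.117e+09) = 93.3 dB.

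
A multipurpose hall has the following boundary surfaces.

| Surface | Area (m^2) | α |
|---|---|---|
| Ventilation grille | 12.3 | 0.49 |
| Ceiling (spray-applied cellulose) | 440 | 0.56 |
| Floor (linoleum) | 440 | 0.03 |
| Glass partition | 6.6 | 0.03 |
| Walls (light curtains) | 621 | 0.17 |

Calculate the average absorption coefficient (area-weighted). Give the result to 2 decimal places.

S = Σ Sᵢ = 12.3 + 440 + 440 + 6.6 + 621 = 1519.9 m^2.
Σ(Sᵢαᵢ) = 12.3×0.49 + 440×0.56 + 440×0.03 + 6.6×0.03 + 621×0.17 = 371.395.
ᾱ = 371.395 / 1519.9 = 0.24.

0.24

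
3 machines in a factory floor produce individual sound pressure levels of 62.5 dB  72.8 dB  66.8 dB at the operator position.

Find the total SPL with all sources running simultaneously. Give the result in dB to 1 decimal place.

Converting to relative power and adding: 10^(62.5/10) + 10^(72.8/10) + 10^(66.8/10) = 2.562e+07.
Back to dB: 10·log₁₀ Σ = 74.1 dB.

74.1 dB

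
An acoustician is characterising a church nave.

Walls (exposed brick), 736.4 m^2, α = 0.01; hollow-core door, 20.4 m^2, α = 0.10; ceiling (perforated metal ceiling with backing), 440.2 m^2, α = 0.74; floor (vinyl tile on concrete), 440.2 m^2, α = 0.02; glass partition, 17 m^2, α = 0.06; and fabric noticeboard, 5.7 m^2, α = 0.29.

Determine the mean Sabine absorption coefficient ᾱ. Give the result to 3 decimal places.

0.209

S = Σ Sᵢ = 736.4 + 20.4 + 440.2 + 440.2 + 17 + 5.7 = 1659.9 m^2.
Σ(Sᵢαᵢ) = 736.4*0.01 + 20.4*0.10 + 440.2*0.74 + 440.2*0.02 + 17*0.06 + 5.7*0.29 = 346.629.
ᾱ = 346.629 / 1659.9 = 0.209.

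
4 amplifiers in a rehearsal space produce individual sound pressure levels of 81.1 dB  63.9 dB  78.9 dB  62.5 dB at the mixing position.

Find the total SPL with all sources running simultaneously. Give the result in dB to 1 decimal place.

Σ 10^(Lᵢ/10) = 2.107e+08.
L_total = 10·log₁₀(2.107e+08) = 83.2 dB.

83.2 dB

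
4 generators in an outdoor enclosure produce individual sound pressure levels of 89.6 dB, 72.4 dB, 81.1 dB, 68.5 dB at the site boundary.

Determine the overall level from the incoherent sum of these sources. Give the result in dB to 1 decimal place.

90.3 dB

Converting to relative power and adding: 10^(89.6/10) + 10^(72.4/10) + 10^(81.1/10) + 10^(68.5/10) = 1.065e+09.
Back to dB: 10·log₁₀ Σ = 90.3 dB.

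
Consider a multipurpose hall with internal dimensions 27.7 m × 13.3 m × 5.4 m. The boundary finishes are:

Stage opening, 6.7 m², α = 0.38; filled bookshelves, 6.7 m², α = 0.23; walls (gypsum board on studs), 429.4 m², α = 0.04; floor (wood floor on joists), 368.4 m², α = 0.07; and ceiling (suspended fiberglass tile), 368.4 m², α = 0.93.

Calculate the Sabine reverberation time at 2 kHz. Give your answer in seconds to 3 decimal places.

0.822 seconds

Equivalent absorption area: A = 6.7·0.38 + 6.7·0.23 + 429.4·0.04 + 368.4·0.07 + 368.4·0.93 = 389.663 m².
V = 27.7·13.3·5.4 = 1989.414 m³.
T = 0.161 V/A = 0.161·1989.414/389.663 = 0.822 s.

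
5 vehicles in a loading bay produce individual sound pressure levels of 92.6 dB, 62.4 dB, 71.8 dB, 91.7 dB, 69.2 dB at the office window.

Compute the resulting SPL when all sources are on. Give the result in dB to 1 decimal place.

95.2 dB

Converting to relative power and adding: 10^(92.6/10) + 10^(62.4/10) + 10^(71.8/10) + 10^(91.7/10) + 10^(69.2/10) = 3.324e+09.
Combined level = 10 log₁₀(3.324e+09) = 95.2 dB.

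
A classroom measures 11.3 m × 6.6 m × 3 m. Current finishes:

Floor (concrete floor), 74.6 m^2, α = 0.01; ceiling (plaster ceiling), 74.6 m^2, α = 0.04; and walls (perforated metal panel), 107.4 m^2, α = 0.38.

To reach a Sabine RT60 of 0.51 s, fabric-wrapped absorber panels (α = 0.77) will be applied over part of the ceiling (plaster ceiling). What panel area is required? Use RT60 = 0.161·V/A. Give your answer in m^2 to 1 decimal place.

35.7

Equivalent absorption area: A₁ = 74.6·0.01 + 74.6·0.04 + 107.4·0.38 = 44.542 m^2.
V = 223.74 m³. Target absorption A₂ = 0.161 × 223.74 / 0.51 = 70.632 sabins.
Absorption to add: 70.632 − 44.542 = 26.090 sabins.
Each m^2 of panel replacing the ceiling (plaster ceiling) adds (0.77 − 0.04) = 0.73 sabins.
Panel area = 26.090 / 0.73 = 35.7 m^2.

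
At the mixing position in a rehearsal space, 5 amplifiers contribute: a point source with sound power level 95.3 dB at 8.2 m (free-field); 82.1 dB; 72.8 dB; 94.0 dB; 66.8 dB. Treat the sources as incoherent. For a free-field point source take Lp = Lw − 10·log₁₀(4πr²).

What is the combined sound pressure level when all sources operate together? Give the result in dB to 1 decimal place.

94.3 dB

Source at 8.2 m: Lp = 95.3 − 10·log₁₀(4π·8.2²) = 95.3 − 10·log₁₀(844.963) = 66.0 dB.
Σ 10^(Lᵢ/10) = 2.702e+09.
Back to dB: 10·log₁₀ Σ = 94.3 dB.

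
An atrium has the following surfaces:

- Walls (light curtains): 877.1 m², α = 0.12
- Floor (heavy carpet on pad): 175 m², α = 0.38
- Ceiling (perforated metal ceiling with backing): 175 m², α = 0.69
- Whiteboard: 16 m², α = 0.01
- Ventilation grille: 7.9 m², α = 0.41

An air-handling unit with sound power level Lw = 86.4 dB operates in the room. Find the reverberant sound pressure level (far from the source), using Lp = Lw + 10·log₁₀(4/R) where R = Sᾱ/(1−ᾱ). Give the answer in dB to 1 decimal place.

66.5 dB

Σ(Sᵢαᵢ) = 877.1×0.12 + 175×0.38 + 175×0.69 + 16×0.01 + 7.9×0.41 = 295.901; total area S = 1251.0 m².
ᾱ = 295.901/1251.0 = 0.2365; R = Sᾱ/(1−ᾱ) = 295.901/(1−0.2365) = 387.559 m².
Lp = 86.4 + 10·log₁₀(4/387.559) = 86.4 + (-19.86) = 66.5 dB.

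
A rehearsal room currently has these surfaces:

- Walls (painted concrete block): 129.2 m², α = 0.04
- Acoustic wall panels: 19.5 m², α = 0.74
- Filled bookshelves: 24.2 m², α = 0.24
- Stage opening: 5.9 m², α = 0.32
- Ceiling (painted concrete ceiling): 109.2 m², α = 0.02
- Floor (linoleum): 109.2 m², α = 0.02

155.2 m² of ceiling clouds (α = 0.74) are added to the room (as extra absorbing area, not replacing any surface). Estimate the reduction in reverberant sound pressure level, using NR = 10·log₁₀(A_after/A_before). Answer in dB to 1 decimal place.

6.7 dB

A_before = Σ Sᵢαᵢ = 129.2·0.04 + 19.5·0.74 + 24.2·0.24 + 5.9·0.32 + 109.2·0.02 + 109.2·0.02 = 31.662 sabins.
Added absorption = 155.2 × 0.74 = 114.848 sabins.
A_after = 31.662 + 114.848 = 146.510 sabins.
Reduction = 10 log₁₀(A_after/A_before) = 10 log₁₀(4.6273) = 6.7 dB.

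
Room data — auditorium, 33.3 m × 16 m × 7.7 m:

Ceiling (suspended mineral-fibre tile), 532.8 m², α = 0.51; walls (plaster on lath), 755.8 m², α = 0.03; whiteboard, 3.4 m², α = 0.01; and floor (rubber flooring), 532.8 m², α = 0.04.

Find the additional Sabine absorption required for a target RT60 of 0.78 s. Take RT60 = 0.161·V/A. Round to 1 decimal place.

A₁ = Σ Sᵢαᵢ = 532.8*0.51 + 755.8*0.03 + 3.4*0.01 + 532.8*0.04 = 315.748 sabins.
V = 4102.56 m³. Required absorption A₂ = 0.161 × 4102.56 / 0.78 = 846.810 sabins.
ΔA = A₂ − A₁ = 846.810 − 315.748 = 531.1 sabins.

531.1 sabins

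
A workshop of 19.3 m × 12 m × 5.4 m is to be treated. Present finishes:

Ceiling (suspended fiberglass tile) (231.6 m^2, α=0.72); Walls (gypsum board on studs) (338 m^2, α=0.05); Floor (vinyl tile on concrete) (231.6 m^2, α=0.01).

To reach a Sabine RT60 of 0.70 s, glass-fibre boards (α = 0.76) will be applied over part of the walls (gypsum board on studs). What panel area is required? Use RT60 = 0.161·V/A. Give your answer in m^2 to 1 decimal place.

143.2

Total absorption A₁ = 231.6*0.72 + 338*0.05 + 231.6*0.01
  = 166.752 + 16.900 + 2.316 = 185.968 m^2 sabins.
Required A₂ = 0.161·1250.64/0.70 = 287.647 sabins.
ΔA needed = 287.647 − 185.968 = 101.679 sabins.
Each m^2 of panel replacing the walls (gypsum board on studs) adds (0.76 − 0.05) = 0.71 sabins.
Panel area = 101.679 / 0.71 = 143.2 m^2.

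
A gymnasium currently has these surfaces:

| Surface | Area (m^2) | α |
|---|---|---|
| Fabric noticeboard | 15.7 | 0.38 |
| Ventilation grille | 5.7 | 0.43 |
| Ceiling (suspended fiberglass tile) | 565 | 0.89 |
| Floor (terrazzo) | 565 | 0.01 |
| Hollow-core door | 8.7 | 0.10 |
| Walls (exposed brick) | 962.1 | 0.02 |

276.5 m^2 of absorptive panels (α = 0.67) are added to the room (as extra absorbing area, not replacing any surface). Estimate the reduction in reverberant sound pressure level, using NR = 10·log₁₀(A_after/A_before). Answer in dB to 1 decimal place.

Total absorption A_before = 15.7*0.38 + 5.7*0.43 + 565*0.89 + 565*0.01 + 8.7*0.10 + 962.1*0.02
  = 5.966 + 2.451 + 502.850 + 5.650 + 0.870 + 19.242 = 537.029 m^2 sabins.
Treatment contributes 276.5·0.67 = 185.255 sabins.
A_after = 537.029 + 185.255 = 722.284 sabins.
Reduction = 10 log₁₀(A_after/A_before) = 10 log₁₀(1.3450) = 1.3 dB.

1.3 dB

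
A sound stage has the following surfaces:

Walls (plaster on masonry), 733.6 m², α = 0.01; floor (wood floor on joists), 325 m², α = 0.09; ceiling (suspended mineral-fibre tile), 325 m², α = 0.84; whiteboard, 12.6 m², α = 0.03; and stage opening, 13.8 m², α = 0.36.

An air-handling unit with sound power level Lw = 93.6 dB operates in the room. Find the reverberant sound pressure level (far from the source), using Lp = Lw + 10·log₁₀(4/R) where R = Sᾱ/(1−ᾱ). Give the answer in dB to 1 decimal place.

73.5 dB

Σ(Sᵢαᵢ) = 733.6×0.01 + 325×0.09 + 325×0.84 + 12.6×0.03 + 13.8×0.36 = 314.932; total area S = 1410.0 m².
ᾱ = 314.932/1410.0 = 0.2234; R = Sᾱ/(1−ᾱ) = 314.932/(1−0.2234) = 405.527 m².
Lp = Lw + 10 log₁₀(4/R) = 93.6 -20.06 = 73.5 dB.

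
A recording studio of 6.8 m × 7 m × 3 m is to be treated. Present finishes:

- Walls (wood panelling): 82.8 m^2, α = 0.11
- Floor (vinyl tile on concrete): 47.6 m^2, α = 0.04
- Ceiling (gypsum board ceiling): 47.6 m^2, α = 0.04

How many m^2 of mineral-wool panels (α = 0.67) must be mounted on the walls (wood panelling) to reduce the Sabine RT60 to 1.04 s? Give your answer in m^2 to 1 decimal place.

16.4

Summing Sᵢαᵢ: 9.108 + 1.904 + 1.904 → A₁ = 12.916 sabins.
V = 142.8 m³. Target absorption A₂ = 0.161 × 142.8 / 1.04 = 22.107 sabins.
Absorption to add: 22.107 − 12.916 = 9.191 sabins.
Net gain per m^2: Δα = 0.67 − 0.11 = 0.56.
Area = ΔA/Δα = 9.191/0.56 = 16.4 m^2.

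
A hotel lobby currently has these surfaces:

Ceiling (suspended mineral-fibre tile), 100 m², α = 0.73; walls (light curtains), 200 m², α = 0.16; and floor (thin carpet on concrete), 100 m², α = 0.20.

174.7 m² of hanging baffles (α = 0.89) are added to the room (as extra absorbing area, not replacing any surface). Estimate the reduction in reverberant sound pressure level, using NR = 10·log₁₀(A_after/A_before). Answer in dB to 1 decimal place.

3.5 dB

Equivalent absorption area: A_before = 100×0.73 + 200×0.16 + 100×0.20 = 125.000 m².
Added absorption = 174.7 × 0.89 = 155.483 sabins.
A_after = 125.000 + 155.483 = 280.483 sabins.
Reduction = 10 log₁₀(A_after/A_before) = 10 log₁₀(2.2439) = 3.5 dB.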